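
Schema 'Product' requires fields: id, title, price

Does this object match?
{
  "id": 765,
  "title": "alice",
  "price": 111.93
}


Checking required fields... All present.
Valid - all required fields present


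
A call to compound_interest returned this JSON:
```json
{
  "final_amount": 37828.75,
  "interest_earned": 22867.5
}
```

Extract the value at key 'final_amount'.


37828.75


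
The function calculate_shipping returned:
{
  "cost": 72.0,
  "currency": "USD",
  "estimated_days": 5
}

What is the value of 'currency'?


USD


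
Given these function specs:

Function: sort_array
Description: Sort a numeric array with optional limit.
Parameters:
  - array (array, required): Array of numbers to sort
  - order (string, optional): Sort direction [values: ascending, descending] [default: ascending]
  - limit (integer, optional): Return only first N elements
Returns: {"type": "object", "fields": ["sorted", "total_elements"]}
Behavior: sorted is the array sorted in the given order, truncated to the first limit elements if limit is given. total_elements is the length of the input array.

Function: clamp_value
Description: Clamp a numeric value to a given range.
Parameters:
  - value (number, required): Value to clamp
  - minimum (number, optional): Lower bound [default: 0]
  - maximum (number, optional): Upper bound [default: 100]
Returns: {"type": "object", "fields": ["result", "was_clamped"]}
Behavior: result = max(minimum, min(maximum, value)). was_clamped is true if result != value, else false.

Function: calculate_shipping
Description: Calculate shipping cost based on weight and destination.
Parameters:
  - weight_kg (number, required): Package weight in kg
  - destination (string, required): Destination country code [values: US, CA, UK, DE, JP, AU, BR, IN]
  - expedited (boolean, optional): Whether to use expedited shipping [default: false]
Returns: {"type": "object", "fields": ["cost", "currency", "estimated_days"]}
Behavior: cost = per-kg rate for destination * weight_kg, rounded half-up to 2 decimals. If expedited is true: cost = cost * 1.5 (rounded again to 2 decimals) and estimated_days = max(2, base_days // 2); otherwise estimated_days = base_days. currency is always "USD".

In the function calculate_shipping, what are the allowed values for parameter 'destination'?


The calculate_shipping spec declares:
  - destination (string, required): Destination country code [values: US, CA, UK, DE, JP, AU, BR, IN]
Allowed values:
US, CA, UK, DE, JP, AU, BR, IN


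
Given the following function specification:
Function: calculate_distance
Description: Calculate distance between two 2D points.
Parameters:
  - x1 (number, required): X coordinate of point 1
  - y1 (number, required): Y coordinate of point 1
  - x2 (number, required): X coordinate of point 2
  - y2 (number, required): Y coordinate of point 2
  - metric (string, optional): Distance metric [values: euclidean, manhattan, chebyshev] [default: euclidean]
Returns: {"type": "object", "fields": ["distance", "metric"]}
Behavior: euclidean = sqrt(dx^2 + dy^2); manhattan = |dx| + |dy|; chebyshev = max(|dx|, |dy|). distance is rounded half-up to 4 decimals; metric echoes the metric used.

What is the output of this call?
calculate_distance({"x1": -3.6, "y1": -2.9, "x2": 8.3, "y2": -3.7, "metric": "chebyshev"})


|dx| = |8.3 - -3.6| = 11.9; |dy| = |-3.7 - -2.9| = 0.8
chebyshev: max(11.9, 0.8) = 11.9
Round to 4 decimals: 11.9
Output:
{"distance": 11.9, "metric": "chebyshev"}


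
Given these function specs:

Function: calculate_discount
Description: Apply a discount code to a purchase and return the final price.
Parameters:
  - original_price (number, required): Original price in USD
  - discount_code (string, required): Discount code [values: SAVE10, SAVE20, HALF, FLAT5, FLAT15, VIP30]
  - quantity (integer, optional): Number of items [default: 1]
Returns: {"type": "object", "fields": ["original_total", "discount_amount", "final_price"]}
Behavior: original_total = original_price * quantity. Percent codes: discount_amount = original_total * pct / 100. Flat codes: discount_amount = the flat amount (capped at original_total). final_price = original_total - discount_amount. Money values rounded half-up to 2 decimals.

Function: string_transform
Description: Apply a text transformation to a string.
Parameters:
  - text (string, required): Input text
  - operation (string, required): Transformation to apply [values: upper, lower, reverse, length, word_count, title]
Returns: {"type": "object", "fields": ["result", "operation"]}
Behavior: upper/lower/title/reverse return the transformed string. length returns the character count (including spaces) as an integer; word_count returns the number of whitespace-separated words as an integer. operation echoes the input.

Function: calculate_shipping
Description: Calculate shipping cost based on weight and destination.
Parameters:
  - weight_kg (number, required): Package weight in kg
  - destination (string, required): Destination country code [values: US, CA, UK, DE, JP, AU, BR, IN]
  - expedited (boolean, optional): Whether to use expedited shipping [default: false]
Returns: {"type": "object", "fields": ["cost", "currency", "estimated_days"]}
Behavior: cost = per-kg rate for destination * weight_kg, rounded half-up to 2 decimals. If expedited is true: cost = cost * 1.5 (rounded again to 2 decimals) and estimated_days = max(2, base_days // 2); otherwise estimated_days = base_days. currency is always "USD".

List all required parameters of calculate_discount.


Parameters of calculate_discount and their required/optional flag:
  original_price: required
  discount_code: required
  quantity: optional
discount_code, original_price


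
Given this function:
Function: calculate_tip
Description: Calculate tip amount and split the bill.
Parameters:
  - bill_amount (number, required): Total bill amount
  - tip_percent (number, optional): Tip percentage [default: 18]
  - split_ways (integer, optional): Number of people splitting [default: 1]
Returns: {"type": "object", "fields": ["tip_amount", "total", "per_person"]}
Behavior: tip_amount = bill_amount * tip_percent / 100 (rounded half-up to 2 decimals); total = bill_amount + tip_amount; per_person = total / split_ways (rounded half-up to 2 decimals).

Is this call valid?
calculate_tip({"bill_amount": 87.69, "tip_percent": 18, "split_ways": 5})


Checking all required parameters present and types match... All valid.
Valid


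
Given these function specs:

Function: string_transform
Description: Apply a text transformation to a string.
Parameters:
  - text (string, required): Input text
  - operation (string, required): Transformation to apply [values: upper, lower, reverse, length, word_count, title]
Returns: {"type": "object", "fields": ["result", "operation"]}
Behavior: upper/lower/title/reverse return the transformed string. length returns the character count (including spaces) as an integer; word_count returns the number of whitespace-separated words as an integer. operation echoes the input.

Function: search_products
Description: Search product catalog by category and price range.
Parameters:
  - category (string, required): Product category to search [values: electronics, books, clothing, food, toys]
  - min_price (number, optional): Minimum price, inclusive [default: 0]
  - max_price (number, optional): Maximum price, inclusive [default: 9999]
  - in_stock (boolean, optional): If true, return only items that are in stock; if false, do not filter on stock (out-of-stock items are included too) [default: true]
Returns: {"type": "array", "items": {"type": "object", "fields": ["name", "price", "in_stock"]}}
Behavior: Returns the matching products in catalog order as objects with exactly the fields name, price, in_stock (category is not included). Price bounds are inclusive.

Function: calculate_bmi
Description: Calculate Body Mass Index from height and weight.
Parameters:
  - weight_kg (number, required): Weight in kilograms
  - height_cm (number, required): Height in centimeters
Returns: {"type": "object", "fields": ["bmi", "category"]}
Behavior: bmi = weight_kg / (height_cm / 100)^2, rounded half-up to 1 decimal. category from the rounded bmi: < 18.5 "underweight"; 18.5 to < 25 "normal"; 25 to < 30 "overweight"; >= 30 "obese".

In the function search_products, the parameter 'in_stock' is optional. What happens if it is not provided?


The search_products spec declares:
  - in_stock (boolean, optional): If true, return only items that are in stock; if false, do not filter on stock (out-of-stock items are included too) [default: true]
It defaults to true


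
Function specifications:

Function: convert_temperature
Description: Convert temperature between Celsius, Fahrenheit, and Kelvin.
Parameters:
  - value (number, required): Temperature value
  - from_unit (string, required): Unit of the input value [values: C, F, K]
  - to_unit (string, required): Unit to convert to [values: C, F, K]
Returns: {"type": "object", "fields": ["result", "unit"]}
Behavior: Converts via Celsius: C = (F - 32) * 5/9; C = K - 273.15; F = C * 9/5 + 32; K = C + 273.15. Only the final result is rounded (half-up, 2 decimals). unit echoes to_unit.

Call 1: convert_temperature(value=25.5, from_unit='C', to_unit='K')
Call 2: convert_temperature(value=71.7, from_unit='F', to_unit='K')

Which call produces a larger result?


Call 1:
  Input already in C: 25.5
  To K: 25.5 + 273.15 = 298.65
  Round to 2 decimals: 298.65
  -> 298.65 K
Call 2:
  To C: (71.7 - 32) * 5/9 = 22.055556
  To K: 22.055556 + 273.15 = 295.205556
  Round to 2 decimals: 295.21
  -> 295.21 K
Call 1 (298.65 K)


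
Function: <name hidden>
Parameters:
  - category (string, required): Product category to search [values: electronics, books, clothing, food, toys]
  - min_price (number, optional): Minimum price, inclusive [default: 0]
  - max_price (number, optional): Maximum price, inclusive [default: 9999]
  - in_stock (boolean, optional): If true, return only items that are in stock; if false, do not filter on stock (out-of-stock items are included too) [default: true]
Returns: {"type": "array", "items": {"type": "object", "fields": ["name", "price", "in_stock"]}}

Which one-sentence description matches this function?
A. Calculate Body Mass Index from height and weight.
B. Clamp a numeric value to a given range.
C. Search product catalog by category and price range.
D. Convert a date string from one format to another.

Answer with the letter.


Parameters category, min_price, max_price, in_stock and return "array" fit: Search product catalog by category and price range.
C


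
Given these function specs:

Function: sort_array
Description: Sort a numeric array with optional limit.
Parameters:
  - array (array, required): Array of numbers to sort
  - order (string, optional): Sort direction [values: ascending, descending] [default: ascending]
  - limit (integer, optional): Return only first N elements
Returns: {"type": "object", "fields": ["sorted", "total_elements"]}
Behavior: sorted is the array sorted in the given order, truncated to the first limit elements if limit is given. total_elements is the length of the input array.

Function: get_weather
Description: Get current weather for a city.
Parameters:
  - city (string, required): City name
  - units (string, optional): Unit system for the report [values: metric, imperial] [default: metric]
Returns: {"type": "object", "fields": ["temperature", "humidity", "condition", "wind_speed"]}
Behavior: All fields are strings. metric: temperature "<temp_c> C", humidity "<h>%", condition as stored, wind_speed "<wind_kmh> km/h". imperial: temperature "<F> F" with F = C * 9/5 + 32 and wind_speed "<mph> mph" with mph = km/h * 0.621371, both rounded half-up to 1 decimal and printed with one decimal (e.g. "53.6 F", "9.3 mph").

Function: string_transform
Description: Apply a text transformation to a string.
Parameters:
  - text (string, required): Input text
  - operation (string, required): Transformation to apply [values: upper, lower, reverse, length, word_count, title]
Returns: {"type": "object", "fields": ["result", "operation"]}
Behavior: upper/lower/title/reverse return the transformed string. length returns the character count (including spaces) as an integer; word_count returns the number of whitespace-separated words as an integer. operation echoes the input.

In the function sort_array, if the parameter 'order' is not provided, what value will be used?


The sort_array spec declares:
  - order (string, optional): Sort direction [values: ascending, descending] [default: ascending]
Default:
ascending


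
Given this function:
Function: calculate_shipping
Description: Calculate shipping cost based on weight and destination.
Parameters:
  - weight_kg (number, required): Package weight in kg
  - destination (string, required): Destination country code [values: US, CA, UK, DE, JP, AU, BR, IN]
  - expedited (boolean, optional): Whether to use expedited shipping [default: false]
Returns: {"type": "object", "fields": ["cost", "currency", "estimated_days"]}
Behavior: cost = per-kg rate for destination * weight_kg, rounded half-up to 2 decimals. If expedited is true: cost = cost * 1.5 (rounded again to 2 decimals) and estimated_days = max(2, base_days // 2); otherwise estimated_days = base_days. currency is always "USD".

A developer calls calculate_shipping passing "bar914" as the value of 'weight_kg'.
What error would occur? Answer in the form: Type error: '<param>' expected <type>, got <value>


Spec: 'weight_kg' is declared as number; "bar914" is a string.
Type error: 'weight_kg' expected number, got "bar914"


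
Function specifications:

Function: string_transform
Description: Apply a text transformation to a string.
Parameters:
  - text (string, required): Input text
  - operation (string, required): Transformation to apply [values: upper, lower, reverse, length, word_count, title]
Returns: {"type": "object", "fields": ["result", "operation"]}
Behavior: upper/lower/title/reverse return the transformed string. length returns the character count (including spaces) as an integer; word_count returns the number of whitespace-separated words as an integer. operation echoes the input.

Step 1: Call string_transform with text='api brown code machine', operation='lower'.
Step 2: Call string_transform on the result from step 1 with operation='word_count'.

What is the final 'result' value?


Step 1: string_transform(text='api brown code machine', operation='lower')
  -> result = 'api brown code machine'
Step 2: string_transform(text='api brown code machine', operation='word_count')
  words: api, brown, code, machine -> 4
  -> result = 4
4


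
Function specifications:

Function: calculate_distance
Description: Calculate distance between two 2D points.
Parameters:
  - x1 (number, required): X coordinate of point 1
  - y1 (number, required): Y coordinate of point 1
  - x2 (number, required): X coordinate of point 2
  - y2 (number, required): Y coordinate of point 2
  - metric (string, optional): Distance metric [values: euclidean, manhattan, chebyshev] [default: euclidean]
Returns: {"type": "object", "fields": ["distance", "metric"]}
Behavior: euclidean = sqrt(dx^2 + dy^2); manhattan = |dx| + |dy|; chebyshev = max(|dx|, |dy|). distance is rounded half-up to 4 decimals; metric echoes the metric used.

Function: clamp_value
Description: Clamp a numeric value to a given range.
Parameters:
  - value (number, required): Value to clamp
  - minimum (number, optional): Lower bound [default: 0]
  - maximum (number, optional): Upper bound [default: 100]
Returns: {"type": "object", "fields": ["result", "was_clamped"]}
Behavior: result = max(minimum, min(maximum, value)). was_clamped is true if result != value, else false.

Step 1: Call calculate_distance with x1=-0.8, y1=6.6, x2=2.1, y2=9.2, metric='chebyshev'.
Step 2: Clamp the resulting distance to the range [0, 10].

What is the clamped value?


Step 1: calculate_distance (chebyshev)
  |dx| = |2.1 - -0.8| = 2.9; |dy| = |9.2 - 6.6| = 2.6
  chebyshev: max(2.9, 2.6) = 2.9
  Round to 4 decimals: 2.9
  -> distance = 2.9
Step 2: clamp_value(value=2.9, minimum=0, maximum=10)
  result = max(0, min(10, 2.9)) = max(0, 2.9) = 2.9
  was_clamped = (2.9 != 2.9) = false
  -> result = 2.9
2.9


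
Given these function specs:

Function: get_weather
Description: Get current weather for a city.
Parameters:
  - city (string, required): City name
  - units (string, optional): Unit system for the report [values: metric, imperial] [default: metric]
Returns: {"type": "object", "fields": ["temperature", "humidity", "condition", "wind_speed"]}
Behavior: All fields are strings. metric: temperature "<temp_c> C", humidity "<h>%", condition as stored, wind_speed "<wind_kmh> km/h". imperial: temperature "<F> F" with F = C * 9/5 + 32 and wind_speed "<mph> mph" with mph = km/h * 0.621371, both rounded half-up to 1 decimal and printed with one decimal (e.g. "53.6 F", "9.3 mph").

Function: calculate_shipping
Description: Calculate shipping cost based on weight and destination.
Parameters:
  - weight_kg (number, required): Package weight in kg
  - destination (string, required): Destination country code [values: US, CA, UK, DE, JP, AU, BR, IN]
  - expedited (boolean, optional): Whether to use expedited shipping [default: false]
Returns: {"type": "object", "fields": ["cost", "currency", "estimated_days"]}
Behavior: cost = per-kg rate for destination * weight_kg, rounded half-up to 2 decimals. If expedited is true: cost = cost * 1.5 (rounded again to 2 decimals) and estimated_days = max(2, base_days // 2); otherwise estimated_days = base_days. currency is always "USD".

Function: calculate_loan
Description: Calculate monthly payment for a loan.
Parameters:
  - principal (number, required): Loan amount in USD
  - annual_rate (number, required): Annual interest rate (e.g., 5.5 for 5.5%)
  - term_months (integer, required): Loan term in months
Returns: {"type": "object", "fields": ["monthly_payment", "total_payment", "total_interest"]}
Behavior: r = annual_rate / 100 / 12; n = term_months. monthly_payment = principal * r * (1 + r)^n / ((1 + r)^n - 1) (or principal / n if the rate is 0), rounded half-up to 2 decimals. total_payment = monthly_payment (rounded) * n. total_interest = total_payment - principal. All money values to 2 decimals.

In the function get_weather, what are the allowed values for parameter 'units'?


The get_weather spec declares:
  - units (string, optional): Unit system for the report [values: metric, imperial] [default: metric]
Allowed values:
metric, imperial


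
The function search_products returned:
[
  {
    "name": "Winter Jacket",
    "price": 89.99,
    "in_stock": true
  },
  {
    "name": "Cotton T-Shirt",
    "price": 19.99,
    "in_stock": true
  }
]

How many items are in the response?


Items: Winter Jacket, Cotton T-Shirt
2


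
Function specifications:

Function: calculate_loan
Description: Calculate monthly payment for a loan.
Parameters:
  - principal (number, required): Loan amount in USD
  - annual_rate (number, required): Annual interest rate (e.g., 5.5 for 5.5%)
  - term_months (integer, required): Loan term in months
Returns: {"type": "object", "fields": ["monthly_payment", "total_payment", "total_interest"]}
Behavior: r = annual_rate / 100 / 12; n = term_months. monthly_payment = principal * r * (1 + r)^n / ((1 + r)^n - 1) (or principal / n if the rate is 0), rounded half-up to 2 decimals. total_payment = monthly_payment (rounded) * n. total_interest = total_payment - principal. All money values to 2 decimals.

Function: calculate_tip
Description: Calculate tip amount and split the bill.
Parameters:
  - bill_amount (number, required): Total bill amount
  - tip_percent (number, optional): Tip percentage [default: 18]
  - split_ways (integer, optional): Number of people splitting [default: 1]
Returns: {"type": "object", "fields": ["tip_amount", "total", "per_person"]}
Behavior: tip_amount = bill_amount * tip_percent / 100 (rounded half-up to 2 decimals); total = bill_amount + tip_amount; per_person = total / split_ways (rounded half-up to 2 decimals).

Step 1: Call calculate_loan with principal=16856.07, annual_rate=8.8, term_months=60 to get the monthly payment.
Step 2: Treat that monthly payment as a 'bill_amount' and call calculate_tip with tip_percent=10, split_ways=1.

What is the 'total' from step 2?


Step 1: calculate_loan(principal=16856.07, annual_rate=8.8, term_months=60)
  r = 8.8 / 100 / 12 = 0.007333333333 (keep full precision)
  (1 + r)^60 = 1.55021636
  monthly_payment = 16856.07 * 0.007333333333 * 1.55021636 / (1.55021636 - 1) = 348.270401 -> 348.27
  total_payment = 348.27 * 60 = 20896.20
  total_interest = 20896.20 - 16856.07 = 4040.13
  -> monthly_payment = 348.27
Step 2: calculate_tip(bill_amount=348.27, tip_percent=10, split_ways=1)
  tip_amount = 348.27 * 10/100 = 34.827 -> 34.83
  total = 348.27 + 34.83 = 383.10
  per_person = 383.10 / 1 = 383.1 -> 383.10
  -> total = 383.10
$383.10


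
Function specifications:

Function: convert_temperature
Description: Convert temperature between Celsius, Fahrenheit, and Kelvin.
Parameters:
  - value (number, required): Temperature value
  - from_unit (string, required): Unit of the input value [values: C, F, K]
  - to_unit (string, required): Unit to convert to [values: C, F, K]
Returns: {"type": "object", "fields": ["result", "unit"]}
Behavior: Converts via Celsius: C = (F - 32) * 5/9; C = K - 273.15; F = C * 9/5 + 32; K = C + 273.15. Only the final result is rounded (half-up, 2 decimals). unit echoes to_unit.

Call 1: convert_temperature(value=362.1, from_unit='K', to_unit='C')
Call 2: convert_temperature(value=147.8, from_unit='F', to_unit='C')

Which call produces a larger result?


Call 1:
  To C: 362.1 - 273.15 = 88.95
  Target is C: 88.95
  Round to 2 decimals: 88.95
  -> 88.95 C
Call 2:
  To C: (147.8 - 32) * 5/9 = 64.333333
  Target is C: 64.333333
  Round to 2 decimals: 64.33
  -> 64.33 C
Call 1 (88.95 C)


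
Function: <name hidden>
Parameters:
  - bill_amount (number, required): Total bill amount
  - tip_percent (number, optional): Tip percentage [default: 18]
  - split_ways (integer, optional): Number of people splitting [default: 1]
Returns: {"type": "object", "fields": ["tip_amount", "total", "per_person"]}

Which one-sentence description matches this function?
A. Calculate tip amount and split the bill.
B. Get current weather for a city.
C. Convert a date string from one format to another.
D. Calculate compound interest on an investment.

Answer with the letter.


Parameters bill_amount, tip_percent, split_ways and return ["tip_amount", "total", "per_person"] fit: Calculate tip amount and split the bill.
A


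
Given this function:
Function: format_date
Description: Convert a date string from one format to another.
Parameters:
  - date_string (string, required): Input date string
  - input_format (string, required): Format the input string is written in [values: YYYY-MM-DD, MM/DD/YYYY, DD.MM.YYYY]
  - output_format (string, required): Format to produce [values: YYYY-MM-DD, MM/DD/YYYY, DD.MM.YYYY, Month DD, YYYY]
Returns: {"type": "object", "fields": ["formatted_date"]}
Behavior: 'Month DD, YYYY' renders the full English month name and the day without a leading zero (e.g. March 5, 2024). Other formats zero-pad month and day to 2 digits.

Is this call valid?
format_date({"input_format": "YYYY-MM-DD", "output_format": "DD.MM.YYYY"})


Checking required parameters...
Missing required parameter: date_string
Invalid - missing required parameter 'date_string'


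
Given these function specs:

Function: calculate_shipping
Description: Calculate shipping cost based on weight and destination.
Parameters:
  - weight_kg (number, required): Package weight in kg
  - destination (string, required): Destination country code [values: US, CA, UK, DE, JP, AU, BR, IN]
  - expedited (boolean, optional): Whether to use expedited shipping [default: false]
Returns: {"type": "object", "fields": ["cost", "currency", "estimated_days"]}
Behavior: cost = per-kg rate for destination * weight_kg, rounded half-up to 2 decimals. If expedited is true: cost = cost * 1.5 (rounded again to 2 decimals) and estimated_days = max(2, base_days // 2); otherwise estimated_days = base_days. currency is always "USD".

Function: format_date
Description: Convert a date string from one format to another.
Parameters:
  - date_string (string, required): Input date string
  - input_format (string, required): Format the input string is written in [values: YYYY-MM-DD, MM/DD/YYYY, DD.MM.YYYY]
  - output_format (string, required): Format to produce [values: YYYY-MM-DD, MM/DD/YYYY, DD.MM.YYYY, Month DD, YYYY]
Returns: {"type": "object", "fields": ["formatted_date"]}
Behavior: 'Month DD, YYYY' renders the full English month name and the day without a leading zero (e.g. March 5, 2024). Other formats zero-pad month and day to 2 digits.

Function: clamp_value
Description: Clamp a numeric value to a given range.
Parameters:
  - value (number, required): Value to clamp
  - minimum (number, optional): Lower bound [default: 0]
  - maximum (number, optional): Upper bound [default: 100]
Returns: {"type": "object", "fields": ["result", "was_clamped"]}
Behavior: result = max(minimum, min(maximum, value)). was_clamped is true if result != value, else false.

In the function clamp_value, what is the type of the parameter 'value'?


The clamp_value spec declares:
  - value (number, required): Value to clamp
Type:
number


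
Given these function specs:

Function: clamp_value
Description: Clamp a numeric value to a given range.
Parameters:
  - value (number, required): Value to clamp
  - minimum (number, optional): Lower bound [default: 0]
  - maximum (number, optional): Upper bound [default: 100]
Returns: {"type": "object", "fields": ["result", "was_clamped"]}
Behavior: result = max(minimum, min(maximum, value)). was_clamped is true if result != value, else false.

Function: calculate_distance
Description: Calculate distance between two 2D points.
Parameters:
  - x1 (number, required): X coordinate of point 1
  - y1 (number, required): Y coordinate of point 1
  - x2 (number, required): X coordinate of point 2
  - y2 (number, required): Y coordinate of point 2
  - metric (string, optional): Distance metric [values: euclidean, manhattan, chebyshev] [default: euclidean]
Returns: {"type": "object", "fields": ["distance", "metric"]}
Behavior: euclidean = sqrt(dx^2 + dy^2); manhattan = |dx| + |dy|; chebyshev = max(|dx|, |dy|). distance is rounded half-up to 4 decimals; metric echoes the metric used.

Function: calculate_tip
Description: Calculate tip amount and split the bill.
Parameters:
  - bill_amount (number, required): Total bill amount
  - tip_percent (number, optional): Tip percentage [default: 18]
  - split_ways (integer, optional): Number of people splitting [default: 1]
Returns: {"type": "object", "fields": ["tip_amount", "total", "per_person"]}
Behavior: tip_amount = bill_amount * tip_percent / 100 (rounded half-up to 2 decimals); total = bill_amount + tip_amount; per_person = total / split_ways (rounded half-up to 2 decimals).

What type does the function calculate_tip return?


The calculate_tip spec declares Returns: {"type": "object", "fields": ["tip_amount", "total", "per_person"]}
Type:
object


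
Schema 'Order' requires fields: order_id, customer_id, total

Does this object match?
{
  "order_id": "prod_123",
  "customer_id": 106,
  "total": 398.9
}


Checking required fields... All present.
Valid - all required fields present


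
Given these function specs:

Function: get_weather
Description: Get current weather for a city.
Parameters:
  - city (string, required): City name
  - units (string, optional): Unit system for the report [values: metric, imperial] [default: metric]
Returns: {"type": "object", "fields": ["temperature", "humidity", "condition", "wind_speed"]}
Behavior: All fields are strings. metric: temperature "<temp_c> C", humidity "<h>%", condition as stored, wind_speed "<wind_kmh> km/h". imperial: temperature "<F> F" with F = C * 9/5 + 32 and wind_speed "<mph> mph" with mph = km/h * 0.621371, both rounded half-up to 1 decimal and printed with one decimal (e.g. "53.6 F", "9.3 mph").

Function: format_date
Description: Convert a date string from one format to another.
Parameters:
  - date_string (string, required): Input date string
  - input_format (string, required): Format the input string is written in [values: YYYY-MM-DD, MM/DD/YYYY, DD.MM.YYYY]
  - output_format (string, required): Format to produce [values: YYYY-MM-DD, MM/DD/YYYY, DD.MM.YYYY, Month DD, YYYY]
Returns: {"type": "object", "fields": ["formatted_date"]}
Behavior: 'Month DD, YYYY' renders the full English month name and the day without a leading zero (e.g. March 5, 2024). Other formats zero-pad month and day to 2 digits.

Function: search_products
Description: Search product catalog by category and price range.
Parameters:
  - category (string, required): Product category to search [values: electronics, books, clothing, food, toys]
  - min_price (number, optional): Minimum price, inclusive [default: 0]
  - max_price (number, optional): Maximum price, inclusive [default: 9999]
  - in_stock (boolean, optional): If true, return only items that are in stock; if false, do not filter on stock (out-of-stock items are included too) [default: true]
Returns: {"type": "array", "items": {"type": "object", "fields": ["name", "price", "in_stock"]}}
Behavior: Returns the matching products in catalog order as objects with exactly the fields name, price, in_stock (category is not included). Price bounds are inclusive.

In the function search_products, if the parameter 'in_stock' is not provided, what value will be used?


The search_products spec declares:
  - in_stock (boolean, optional): If true, return only items that are in stock; if false, do not filter on stock (out-of-stock items are included too) [default: true]
Default:
true


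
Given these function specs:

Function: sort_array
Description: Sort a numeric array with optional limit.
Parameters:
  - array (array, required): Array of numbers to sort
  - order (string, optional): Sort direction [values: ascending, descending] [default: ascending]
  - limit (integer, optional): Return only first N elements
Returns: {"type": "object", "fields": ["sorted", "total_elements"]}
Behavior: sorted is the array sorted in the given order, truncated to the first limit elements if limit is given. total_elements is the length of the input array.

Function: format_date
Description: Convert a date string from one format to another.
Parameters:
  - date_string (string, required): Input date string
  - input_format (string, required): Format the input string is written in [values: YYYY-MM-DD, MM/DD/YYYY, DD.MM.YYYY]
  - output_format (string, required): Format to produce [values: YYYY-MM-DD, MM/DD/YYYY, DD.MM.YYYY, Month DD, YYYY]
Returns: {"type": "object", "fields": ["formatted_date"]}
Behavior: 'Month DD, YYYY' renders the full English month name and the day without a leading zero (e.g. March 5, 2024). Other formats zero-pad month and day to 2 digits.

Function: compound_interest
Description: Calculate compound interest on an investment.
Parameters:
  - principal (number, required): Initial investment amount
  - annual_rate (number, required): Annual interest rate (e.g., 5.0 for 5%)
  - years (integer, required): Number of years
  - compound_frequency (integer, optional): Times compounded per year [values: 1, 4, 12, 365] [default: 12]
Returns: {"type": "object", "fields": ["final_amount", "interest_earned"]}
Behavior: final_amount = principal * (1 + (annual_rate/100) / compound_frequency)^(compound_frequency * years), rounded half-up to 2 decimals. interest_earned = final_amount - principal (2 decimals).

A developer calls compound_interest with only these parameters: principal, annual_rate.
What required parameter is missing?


Required parameters: principal, annual_rate, years
Provided: principal, annual_rate
Missing: years
years


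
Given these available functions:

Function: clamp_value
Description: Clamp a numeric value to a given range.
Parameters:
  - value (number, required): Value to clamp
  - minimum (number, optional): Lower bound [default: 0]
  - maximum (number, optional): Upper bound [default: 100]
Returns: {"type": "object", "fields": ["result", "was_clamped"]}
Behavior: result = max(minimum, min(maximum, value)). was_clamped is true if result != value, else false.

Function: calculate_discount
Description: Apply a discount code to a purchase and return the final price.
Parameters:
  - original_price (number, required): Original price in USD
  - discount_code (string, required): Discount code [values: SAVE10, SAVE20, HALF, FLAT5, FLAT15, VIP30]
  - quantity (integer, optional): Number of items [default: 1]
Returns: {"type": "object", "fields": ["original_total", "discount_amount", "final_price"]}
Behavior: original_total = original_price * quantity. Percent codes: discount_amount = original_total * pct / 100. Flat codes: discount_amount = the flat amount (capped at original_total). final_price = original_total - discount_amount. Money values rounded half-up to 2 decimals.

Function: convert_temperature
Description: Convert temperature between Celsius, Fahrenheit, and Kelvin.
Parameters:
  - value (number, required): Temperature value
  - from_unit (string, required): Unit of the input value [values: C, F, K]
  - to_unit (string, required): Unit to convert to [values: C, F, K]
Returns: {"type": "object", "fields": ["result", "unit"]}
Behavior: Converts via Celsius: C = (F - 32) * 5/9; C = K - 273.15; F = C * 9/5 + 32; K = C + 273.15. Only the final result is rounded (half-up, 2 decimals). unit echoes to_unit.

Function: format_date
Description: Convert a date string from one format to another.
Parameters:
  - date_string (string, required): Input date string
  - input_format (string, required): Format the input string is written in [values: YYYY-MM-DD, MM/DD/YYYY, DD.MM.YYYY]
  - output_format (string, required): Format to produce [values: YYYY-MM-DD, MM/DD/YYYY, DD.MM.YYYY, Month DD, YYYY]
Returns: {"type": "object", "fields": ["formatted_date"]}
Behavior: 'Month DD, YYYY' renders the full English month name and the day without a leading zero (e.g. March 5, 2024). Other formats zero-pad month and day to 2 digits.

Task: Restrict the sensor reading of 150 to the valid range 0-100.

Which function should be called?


The task needs a function whose description is: Clamp a numeric value to a given range.
clamp_value


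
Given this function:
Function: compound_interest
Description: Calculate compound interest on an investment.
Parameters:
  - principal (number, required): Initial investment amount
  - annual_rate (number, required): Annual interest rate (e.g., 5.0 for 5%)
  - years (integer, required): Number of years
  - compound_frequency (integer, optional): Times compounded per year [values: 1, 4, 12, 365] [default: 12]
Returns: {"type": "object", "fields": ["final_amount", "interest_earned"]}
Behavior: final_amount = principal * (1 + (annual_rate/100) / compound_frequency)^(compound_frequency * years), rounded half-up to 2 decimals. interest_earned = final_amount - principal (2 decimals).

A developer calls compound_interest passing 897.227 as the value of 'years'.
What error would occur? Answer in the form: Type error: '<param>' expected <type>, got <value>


Spec: 'years' is declared as integer; 897.227 is a non-integer number.
Type error: 'years' expected integer, got 897.227


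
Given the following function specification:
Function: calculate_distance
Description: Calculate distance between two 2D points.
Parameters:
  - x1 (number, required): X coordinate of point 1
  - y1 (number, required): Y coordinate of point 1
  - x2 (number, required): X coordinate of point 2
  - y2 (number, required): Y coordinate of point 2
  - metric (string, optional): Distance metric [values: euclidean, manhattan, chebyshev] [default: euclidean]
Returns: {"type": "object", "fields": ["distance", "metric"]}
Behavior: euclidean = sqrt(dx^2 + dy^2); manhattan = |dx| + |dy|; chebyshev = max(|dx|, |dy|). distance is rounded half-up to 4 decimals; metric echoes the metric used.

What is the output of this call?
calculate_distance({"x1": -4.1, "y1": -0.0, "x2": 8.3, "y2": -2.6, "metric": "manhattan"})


|dx| = |8.3 - -4.1| = 12.4; |dy| = |-2.6 - 0| = 2.6
manhattan: 12.4 + 2.6 = 15
Round to 4 decimals: 15.0
Output:
{"distance": 15.0, "metric": "manhattan"}


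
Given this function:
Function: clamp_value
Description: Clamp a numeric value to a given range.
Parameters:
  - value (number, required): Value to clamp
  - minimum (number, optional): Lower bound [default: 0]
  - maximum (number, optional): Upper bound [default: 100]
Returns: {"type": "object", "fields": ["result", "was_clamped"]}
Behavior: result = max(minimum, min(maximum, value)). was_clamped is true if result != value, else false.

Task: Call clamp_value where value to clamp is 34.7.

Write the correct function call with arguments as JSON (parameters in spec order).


Mapping each described value to its parameter name:
  'Value to clamp' -> value = 34.7
clamp_value({"value": 34.7})


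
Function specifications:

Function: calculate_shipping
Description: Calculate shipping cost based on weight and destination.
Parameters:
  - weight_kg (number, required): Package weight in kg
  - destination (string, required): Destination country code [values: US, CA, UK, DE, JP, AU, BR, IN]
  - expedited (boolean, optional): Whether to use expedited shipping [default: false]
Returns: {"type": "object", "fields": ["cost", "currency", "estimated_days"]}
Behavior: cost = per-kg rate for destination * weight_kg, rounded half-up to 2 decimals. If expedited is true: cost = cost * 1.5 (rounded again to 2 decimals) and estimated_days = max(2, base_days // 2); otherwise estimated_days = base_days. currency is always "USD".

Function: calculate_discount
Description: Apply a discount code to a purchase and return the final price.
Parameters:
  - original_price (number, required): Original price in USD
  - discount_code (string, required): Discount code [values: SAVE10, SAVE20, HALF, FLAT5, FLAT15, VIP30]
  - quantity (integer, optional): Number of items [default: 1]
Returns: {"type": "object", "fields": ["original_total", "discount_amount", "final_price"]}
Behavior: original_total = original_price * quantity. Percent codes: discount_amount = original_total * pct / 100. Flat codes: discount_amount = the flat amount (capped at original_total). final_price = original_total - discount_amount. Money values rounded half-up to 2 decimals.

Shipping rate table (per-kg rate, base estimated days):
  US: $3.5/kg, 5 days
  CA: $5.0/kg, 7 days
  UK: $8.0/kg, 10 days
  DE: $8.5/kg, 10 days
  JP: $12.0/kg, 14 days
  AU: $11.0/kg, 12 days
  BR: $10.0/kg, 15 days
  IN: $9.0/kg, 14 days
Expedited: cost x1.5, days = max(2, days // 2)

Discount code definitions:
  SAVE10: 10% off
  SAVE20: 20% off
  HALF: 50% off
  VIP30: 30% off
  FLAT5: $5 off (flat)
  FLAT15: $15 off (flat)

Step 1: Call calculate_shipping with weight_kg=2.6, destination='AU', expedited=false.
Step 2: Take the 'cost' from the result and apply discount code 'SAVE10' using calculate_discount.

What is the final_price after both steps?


Step 1: calculate_shipping(weight_kg=2.6, destination=AU, expedited=false)
  Rate for AU: $11.0/kg, base 12 days
  cost = 11.0 * 2.6 = 28.6 -> 28.60
  expedited not set/false: estimated_days = 12
  -> cost = 28.60 USD
Step 2: calculate_discount(original_price=28.6, discount_code=SAVE10, quantity=1)
  original_total = 28.6 * 1 = 28.60
  SAVE10 = 10% off: discount_amount = 28.60 * 10/100 = 2.86 -> 2.86
  final_price = 28.60 - 2.86 = 25.74
  -> final_price = 25.74
$25.74


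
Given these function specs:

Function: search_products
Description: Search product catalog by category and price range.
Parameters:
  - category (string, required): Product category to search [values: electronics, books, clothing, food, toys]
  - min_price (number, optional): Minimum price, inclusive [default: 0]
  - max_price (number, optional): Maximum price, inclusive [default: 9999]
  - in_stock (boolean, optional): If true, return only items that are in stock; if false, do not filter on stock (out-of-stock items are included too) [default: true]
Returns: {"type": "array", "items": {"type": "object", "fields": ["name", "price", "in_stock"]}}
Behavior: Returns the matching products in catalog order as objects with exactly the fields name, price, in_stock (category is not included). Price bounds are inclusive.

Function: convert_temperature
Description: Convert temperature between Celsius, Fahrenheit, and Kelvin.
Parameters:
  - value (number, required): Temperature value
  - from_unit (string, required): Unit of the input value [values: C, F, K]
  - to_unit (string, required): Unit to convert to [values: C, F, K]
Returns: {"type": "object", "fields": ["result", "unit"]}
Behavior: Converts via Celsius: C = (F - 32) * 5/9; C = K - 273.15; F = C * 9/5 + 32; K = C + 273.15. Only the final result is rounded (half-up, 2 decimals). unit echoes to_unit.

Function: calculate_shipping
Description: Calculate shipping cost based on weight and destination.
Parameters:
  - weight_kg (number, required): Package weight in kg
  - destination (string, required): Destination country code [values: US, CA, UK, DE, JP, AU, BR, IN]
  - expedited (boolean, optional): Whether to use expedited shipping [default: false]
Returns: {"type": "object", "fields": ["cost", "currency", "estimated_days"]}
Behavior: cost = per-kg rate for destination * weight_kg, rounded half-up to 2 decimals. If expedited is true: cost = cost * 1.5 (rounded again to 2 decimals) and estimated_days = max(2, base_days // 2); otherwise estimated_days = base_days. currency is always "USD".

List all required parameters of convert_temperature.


Parameters of convert_temperature and their required/optional flag:
  value: required
  from_unit: required
  to_unit: required
from_unit, to_unit, value
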